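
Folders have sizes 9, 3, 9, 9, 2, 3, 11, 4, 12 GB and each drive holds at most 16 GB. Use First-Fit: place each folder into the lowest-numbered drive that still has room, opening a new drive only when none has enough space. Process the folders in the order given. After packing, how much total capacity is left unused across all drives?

drive 1: place 9 GB, 7 GB left
drive 1: place 3 GB, 4 GB left
drive 2: place 9 GB, 7 GB left
drive 3: place 9 GB, 7 GB left
drive 1: place 2 GB, 2 GB left
drive 2: place 3 GB, 4 GB left
drive 4: place 11 GB, 5 GB left
drive 2: place 4 GB, 0 GB left
drive 5: place 12 GB, 4 GB left
5 drives × 16 GB = 80 GB; used 62 GB; unused 18 GB.

18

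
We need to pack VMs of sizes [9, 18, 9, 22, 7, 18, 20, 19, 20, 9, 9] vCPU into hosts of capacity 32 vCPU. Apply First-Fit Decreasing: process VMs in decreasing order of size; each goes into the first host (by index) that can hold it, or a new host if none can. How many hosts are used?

Sorted descending: 22, 20, 20, 19, 18, 18, 9, 9, 9, 9, 7.
host 1: place 22 vCPU, 10 vCPU left
host 2: place 20 vCPU, 12 vCPU left
host 3: place 20 vCPU, 12 vCPU left
host 4: place 19 vCPU, 13 vCPU left
host 5: place 18 vCPU, 14 vCPU left
host 6: place 18 vCPU, 14 vCPU left
host 1: place 9 vCPU, 1 vCPU left
host 2: place 9 vCPU, 3 vCPU left
host 3: place 9 vCPU, 3 vCPU left
host 4: place 9 vCPU, 4 vCPU left
host 5: place 7 vCPU, 7 vCPU left
Final hosts: [22,9] [20,9] [20,9] [19,9] [18,7] [18].

6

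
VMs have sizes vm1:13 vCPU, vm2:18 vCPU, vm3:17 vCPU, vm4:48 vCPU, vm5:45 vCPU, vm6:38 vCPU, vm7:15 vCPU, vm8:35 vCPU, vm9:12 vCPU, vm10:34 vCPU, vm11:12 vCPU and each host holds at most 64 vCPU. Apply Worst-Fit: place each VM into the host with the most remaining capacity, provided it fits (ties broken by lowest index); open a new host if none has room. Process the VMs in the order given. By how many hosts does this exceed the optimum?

Worst-Fit: [13,18,17] [48] [45] [38,15] [35,12] [34,12] → 6 hosts.
Total size 287 vCPU; any packing needs at least ⌈287/64⌉ = 5 hosts.
An optimal packing achieves that bound: [48,15] [45,18] [38,17] [35,13,12] [34,12] → 5 hosts.
Excess: 6 − 5 = 1.

1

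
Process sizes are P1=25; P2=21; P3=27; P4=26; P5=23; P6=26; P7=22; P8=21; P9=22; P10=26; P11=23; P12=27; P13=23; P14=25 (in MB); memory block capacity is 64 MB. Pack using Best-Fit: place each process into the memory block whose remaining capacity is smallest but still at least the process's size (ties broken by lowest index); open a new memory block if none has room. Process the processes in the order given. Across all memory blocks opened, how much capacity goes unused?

111

P1 (25 MB) → memory block 1 (remaining 39 MB)
P2 (21 MB) → memory block 1 (remaining 18 MB)
P3 (27 MB) → memory block 2 (remaining 37 MB)
P4 (26 MB) → memory block 2 (remaining 11 MB)
P5 (23 MB) → memory block 3 (remaining 41 MB)
P6 (26 MB) → memory block 3 (remaining 15 MB)
P7 (22 MB) → memory block 4 (remaining 42 MB)
P8 (21 MB) → memory block 4 (remaining 21 MB)
P9 (22 MB) → memory block 5 (remaining 42 MB)
P10 (26 MB) → memory block 5 (remaining 16 MB)
P11 (23 MB) → memory block 6 (remaining 41 MB)
P12 (27 MB) → memory block 6 (remaining 14 MB)
P13 (23 MB) → memory block 7 (remaining 41 MB)
P14 (25 MB) → memory block 7 (remaining 16 MB)
7 memory blocks × 64 MB = 448 MB; used 337 MB; unused 111 MB.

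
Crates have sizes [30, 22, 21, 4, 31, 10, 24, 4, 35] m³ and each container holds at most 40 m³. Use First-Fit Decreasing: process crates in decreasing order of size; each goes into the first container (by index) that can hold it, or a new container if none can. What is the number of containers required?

6 containers

Sorted descending: 35, 31, 30, 24, 22, 21, 10, 4, 4.
Put 35 m³ in container 1; 5 m³ remain.
Put 31 m³ in container 2; 9 m³ remain.
Put 30 m³ in container 3; 10 m³ remain.
Put 24 m³ in container 4; 16 m³ remain.
Put 22 m³ in container 5; 18 m³ remain.
Put 21 m³ in container 6; 19 m³ remain.
Put 10 m³ in container 3; 0 m³ remain.
Put 4 m³ in container 1; 1 m³ remain.
Put 4 m³ in container 2; 5 m³ remain.
Final containers: [35,4] [31,4] [30,10] [24] [22] [21].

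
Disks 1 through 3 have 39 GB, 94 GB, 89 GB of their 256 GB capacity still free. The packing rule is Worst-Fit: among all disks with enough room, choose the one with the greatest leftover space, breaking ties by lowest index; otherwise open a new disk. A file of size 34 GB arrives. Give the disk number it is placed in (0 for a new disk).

2

Disks with room: disk 1 (39 GB), disk 2 (94 GB), disk 3 (89 GB).
Most room is disk 2 with 94 GB free.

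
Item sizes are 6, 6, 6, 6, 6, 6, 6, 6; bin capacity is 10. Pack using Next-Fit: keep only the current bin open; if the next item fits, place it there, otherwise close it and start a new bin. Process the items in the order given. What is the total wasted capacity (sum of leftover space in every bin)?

bin 1: place 6, 4 left
bin 2: place 6, 4 left
bin 3: place 6, 4 left
bin 4: place 6, 4 left
bin 5: place 6, 4 left
bin 6: place 6, 4 left
bin 7: place 6, 4 left
bin 8: place 6, 4 left
8 bins × 10 = 80; used 48; unused 32.

32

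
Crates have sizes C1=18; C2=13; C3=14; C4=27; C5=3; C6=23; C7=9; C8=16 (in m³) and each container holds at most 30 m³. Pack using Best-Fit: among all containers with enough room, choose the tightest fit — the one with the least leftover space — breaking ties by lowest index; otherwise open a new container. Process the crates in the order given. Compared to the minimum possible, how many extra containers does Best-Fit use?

0

Best-Fit: [18,9] [13,14,3] [27] [23] [16] → 5 containers.
Total size 123 m³; any packing needs at least ⌈123/30⌉ = 5 containers.
So 5 is already optimal.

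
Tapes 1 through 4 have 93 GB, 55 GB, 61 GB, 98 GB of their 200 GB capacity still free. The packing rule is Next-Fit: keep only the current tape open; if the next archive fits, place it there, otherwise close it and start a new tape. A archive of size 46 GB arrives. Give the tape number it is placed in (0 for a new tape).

Next-Fit only looks at tape 4, which has 98 GB free.
46 GB fits there.

4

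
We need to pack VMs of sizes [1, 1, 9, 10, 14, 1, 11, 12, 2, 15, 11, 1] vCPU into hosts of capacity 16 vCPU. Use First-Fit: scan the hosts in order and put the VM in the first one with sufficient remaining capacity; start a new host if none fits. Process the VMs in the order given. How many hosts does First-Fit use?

host 1: place 1 vCPU, 15 vCPU left
host 1: place 1 vCPU, 14 vCPU left
host 1: place 9 vCPU, 5 vCPU left
host 2: place 10 vCPU, 6 vCPU left
host 3: place 14 vCPU, 2 vCPU left
host 1: place 1 vCPU, 4 vCPU left
host 4: place 11 vCPU, 5 vCPU left
host 5: place 12 vCPU, 4 vCPU left
host 1: place 2 vCPU, 2 vCPU left
host 6: place 15 vCPU, 1 vCPU left
host 7: place 11 vCPU, 5 vCPU left
host 1: place 1 vCPU, 1 vCPU left
Final hosts: [1,1,9,1,2,1] [10] [14] [11] [12] [15] [11].

7 hosts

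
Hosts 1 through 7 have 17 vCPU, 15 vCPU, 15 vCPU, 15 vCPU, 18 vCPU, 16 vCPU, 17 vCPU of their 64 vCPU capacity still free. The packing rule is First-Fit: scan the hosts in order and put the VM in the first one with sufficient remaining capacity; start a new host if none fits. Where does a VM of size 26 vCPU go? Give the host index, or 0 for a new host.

0

No host has ≥ 26 vCPU free, so a new host is opened.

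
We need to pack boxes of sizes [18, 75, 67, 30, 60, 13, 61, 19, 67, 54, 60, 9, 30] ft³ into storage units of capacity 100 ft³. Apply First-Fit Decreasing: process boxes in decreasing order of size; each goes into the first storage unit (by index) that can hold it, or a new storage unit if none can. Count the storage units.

7 storage units

Sorted descending: 75, 67, 67, 61, 60, 60, 54, 30, 30, 19, 18, 13, 9.
Put 75 ft³ in storage unit 1; 25 ft³ remain.
Put 67 ft³ in storage unit 2; 33 ft³ remain.
Put 67 ft³ in storage unit 3; 33 ft³ remain.
Put 61 ft³ in storage unit 4; 39 ft³ remain.
Put 60 ft³ in storage unit 5; 40 ft³ remain.
Put 60 ft³ in storage unit 6; 40 ft³ remain.
Put 54 ft³ in storage unit 7; 46 ft³ remain.
Put 30 ft³ in storage unit 2; 3 ft³ remain.
Put 30 ft³ in storage unit 3; 3 ft³ remain.
Put 19 ft³ in storage unit 1; 6 ft³ remain.
Put 18 ft³ in storage unit 4; 21 ft³ remain.
Put 13 ft³ in storage unit 4; 8 ft³ remain.
Put 9 ft³ in storage unit 5; 31 ft³ remain.
Final storage units: [75,19] [67,30] [67,30] [61,18,13] [60,9] [60] [54].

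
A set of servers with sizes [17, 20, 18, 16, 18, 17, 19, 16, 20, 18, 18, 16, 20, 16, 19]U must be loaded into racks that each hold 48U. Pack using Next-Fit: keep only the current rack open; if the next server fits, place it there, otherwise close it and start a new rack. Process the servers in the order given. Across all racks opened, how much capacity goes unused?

116

rack 1: place 17U, 31U left
rack 1: place 20U, 11U left
rack 2: place 18U, 30U left
rack 2: place 16U, 14U left
rack 3: place 18U, 30U left
rack 3: place 17U, 13U left
rack 4: place 19U, 29U left
rack 4: place 16U, 13U left
rack 5: place 20U, 28U left
rack 5: place 18U, 10U left
rack 6: place 18U, 30U left
rack 6: place 16U, 14U left
rack 7: place 20U, 28U left
rack 7: place 16U, 12U left
rack 8: place 19U, 29U left
8 racks × 48U = 384U; used 268U; unused 116U.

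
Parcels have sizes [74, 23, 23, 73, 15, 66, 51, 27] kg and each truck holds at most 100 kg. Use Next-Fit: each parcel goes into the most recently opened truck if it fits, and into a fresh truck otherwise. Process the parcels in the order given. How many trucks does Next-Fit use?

4

Put 74 kg in truck 1; 26 kg remain.
Put 23 kg in truck 1; 3 kg remain.
Put 23 kg in truck 2; 77 kg remain.
Put 73 kg in truck 2; 4 kg remain.
Put 15 kg in truck 3; 85 kg remain.
Put 66 kg in truck 3; 19 kg remain.
Put 51 kg in truck 4; 49 kg remain.
Put 27 kg in truck 4; 22 kg remain.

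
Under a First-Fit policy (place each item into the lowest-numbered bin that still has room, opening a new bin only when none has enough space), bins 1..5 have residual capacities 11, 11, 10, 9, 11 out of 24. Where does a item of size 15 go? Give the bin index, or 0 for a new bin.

0

No bin has ≥ 15 free, so a new bin is opened.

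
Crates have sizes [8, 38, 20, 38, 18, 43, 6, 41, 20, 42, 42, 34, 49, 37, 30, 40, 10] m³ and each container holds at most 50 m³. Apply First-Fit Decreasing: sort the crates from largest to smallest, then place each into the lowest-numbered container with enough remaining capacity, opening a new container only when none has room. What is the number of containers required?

12

Sorted descending: 49, 43, 42, 42, 41, 40, 38, 38, 37, 34, 30, 20, 20, 18, 10, 8, 6.
Put 49 m³ in container 1; 1 m³ remain.
Put 43 m³ in container 2; 7 m³ remain.
Put 42 m³ in container 3; 8 m³ remain.
Put 42 m³ in container 4; 8 m³ remain.
Put 41 m³ in container 5; 9 m³ remain.
Put 40 m³ in container 6; 10 m³ remain.
Put 38 m³ in container 7; 12 m³ remain.
Put 38 m³ in container 8; 12 m³ remain.
Put 37 m³ in container 9; 13 m³ remain.
Put 34 m³ in container 10; 16 m³ remain.
Put 30 m³ in container 11; 20 m³ remain.
Put 20 m³ in container 11; 0 m³ remain.
Put 20 m³ in container 12; 30 m³ remain.
Put 18 m³ in container 12; 12 m³ remain.
Put 10 m³ in container 6; 0 m³ remain.
Put 8 m³ in container 3; 0 m³ remain.
Put 6 m³ in container 2; 1 m³ remain.
Final containers: [49] [43,6] [42,8] [42] [41] [40,10] [38] [38] [37] [34] [30,20] [20,18].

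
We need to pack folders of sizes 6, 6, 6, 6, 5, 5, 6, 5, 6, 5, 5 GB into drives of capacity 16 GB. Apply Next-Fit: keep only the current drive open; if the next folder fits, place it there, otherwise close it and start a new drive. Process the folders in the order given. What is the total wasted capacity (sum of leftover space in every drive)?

drive 1: place 6 GB, 10 GB left
drive 1: place 6 GB, 4 GB left
drive 2: place 6 GB, 10 GB left
drive 2: place 6 GB, 4 GB left
drive 3: place 5 GB, 11 GB left
drive 3: place 5 GB, 6 GB left
drive 3: place 6 GB, 0 GB left
drive 4: place 5 GB, 11 GB left
drive 4: place 6 GB, 5 GB left
drive 4: place 5 GB, 0 GB left
drive 5: place 5 GB, 11 GB left
5 drives × 16 GB = 80 GB; used 61 GB; unused 19 GB.

19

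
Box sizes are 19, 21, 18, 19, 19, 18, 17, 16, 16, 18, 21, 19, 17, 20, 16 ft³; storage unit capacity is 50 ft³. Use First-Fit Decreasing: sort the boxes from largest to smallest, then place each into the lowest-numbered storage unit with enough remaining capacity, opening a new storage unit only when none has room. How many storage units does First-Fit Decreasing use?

Sorted descending: 21, 21, 20, 19, 19, 19, 19, 18, 18, 18, 17, 17, 16, 16, 16.
21 ft³ → storage unit 1 (remaining 29 ft³)
21 ft³ → storage unit 1 (remaining 8 ft³)
20 ft³ → storage unit 2 (remaining 30 ft³)
19 ft³ → storage unit 2 (remaining 11 ft³)
19 ft³ → storage unit 3 (remaining 31 ft³)
19 ft³ → storage unit 3 (remaining 12 ft³)
19 ft³ → storage unit 4 (remaining 31 ft³)
18 ft³ → storage unit 4 (remaining 13 ft³)
18 ft³ → storage unit 5 (remaining 32 ft³)
18 ft³ → storage unit 5 (remaining 14 ft³)
17 ft³ → storage unit 6 (remaining 33 ft³)
17 ft³ → storage unit 6 (remaining 16 ft³)
16 ft³ → storage unit 6 (remaining 0 ft³)
16 ft³ → storage unit 7 (remaining 34 ft³)
16 ft³ → storage unit 7 (remaining 18 ft³)
Final storage units: [21,21] [20,19] [19,19] [19,18] [18,18] [17,17,16] [16,16].

7 storage units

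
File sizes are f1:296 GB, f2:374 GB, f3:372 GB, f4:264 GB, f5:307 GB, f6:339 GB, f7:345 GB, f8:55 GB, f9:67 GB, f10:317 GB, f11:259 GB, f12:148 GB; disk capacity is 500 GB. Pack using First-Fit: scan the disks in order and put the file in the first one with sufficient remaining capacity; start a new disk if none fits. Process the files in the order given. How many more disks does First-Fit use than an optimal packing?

First-Fit: [296,55,67] [374] [372] [264,148] [307] [339] [345] [317] [259] → 9 disks.
9 files exceed 250 GB (half the capacity), and no two of those can share a disk, so at least 9 disks are needed.
So 9 is already optimal.

0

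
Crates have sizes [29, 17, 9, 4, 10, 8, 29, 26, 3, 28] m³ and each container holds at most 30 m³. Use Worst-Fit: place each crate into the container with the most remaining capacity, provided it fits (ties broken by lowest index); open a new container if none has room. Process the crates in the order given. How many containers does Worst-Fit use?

6 containers

29 m³ → container 1 (remaining 1 m³)
17 m³ → container 2 (remaining 13 m³)
9 m³ → container 2 (remaining 4 m³)
4 m³ → container 2 (remaining 0 m³)
10 m³ → container 3 (remaining 20 m³)
8 m³ → container 3 (remaining 12 m³)
29 m³ → container 4 (remaining 1 m³)
26 m³ → container 5 (remaining 4 m³)
3 m³ → container 3 (remaining 9 m³)
28 m³ → container 6 (remaining 2 m³)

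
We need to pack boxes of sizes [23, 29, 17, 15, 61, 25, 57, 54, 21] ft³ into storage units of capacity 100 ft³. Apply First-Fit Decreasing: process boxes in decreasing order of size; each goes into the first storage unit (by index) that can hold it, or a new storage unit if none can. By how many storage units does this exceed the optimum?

0

First-Fit Decreasing: [61,29] [57,25,17] [54,23,21] [15] → 4 storage units.
Total size 302 ft³; any packing needs at least ⌈302/100⌉ = 4 storage units.
So 4 is already optimal.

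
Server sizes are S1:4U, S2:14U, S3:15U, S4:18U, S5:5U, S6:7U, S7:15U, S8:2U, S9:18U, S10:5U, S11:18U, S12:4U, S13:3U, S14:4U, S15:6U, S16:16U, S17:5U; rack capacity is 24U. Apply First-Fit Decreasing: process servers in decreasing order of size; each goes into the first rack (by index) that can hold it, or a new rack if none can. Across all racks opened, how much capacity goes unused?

9

Sorted descending: 18, 18, 18, 16, 15, 15, 14, 7, 6, 5, 5, 5, 4, 4, 4, 3, 2.
Put 18U in rack 1; 6U remain.
Put 18U in rack 2; 6U remain.
Put 18U in rack 3; 6U remain.
Put 16U in rack 4; 8U remain.
Put 15U in rack 5; 9U remain.
Put 15U in rack 6; 9U remain.
Put 14U in rack 7; 10U remain.
Put 7U in rack 4; 1U remain.
Put 6U in rack 1; 0U remain.
Put 5U in rack 2; 1U remain.
Put 5U in rack 3; 1U remain.
Put 5U in rack 5; 4U remain.
Put 4U in rack 5; 0U remain.
Put 4U in rack 6; 5U remain.
Put 4U in rack 6; 1U remain.
Put 3U in rack 7; 7U remain.
Put 2U in rack 7; 5U remain.
7 racks × 24U = 168U; used 159U; unused 9U.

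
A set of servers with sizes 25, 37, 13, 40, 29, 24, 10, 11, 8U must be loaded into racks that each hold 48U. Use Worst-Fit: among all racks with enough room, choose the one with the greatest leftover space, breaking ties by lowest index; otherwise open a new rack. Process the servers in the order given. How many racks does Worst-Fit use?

5

rack 1: place 25U, 23U left
rack 2: place 37U, 11U left
rack 1: place 13U, 10U left
rack 3: place 40U, 8U left
rack 4: place 29U, 19U left
rack 5: place 24U, 24U left
rack 5: place 10U, 14U left
rack 4: place 11U, 8U left
rack 5: place 8U, 6U left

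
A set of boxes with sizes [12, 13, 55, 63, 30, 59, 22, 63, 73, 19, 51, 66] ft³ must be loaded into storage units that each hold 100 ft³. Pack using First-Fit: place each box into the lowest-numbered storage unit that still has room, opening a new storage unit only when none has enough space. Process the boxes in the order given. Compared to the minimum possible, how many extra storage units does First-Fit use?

0

First-Fit: [12,13,55,19] [63,30] [59,22] [63] [73] [51] [66] → 7 storage units.
7 boxes exceed 50 ft³ (half the capacity), and no two of those can share a storage unit, so at least 7 storage units are needed.
So 7 is already optimal.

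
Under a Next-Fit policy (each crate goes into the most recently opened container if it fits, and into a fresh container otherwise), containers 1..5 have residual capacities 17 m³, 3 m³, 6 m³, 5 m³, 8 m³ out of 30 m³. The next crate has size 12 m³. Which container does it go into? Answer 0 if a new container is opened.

0

Next-Fit only looks at container 5, which has 8 m³ free.
12 m³ does not fit, so a new container is opened.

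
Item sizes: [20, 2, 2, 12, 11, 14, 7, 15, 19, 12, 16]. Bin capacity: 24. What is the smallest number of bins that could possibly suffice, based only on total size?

6 bins

Total size = 20 + 2 + 2 + 12 + 11 + 14 + 7 + 15 + 19 + 12 + 16 = 130.
⌈130 / 24⌉ = 6.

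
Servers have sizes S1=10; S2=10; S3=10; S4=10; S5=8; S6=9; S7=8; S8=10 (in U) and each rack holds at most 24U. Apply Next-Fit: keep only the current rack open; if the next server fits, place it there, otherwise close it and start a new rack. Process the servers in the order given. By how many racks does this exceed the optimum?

Next-Fit: [10,10] [10,10] [8,9] [8,10] → 4 racks.
Total size 75U; any packing needs at least ⌈75/24⌉ = 4 racks.
So 4 is already optimal.

0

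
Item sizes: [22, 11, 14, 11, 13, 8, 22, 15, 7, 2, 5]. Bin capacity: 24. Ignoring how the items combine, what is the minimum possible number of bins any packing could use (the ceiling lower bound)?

6

Total size = 22 + 11 + 14 + 11 + 13 + 8 + 22 + 15 + 7 + 2 + 5 = 130.
⌈130 / 24⌉ = 6.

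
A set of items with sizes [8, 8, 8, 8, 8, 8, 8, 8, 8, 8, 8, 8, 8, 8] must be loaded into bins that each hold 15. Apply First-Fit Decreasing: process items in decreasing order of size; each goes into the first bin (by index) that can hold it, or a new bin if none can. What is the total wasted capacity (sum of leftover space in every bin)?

98

Sorted descending: 8, 8, 8, 8, 8, 8, 8, 8, 8, 8, 8, 8, 8, 8.
8 → bin 1 (remaining 7)
8 → bin 2 (remaining 7)
8 → bin 3 (remaining 7)
8 → bin 4 (remaining 7)
8 → bin 5 (remaining 7)
8 → bin 6 (remaining 7)
8 → bin 7 (remaining 7)
8 → bin 8 (remaining 7)
8 → bin 9 (remaining 7)
8 → bin 10 (remaining 7)
8 → bin 11 (remaining 7)
8 → bin 12 (remaining 7)
8 → bin 13 (remaining 7)
8 → bin 14 (remaining 7)
14 bins × 15 = 210; used 112; unused 98.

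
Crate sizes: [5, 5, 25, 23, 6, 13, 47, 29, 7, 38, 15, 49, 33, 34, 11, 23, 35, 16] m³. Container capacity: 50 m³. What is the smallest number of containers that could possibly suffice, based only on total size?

9

Total size = 5 + 5 + 25 + 23 + 6 + 13 + 47 + 29 + 7 + 38 + 15 + 49 + 33 + 34 + 11 + 23 + 35 + 16 = 414 m³.
⌈414 / 50⌉ = 9.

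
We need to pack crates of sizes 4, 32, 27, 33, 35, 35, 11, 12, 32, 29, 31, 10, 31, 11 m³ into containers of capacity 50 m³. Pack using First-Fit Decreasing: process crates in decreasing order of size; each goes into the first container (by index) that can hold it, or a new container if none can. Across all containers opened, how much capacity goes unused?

117

Sorted descending: 35, 35, 33, 32, 32, 31, 31, 29, 27, 12, 11, 11, 10, 4.
container 1: place 35 m³, 15 m³ left
container 2: place 35 m³, 15 m³ left
container 3: place 33 m³, 17 m³ left
container 4: place 32 m³, 18 m³ left
container 5: place 32 m³, 18 m³ left
container 6: place 31 m³, 19 m³ left
container 7: place 31 m³, 19 m³ left
container 8: place 29 m³, 21 m³ left
container 9: place 27 m³, 23 m³ left
container 1: place 12 m³, 3 m³ left
container 2: place 11 m³, 4 m³ left
container 3: place 11 m³, 6 m³ left
container 4: place 10 m³, 8 m³ left
container 2: place 4 m³, 0 m³ left
9 containers × 50 m³ = 450 m³; used 333 m³; unused 117 m³.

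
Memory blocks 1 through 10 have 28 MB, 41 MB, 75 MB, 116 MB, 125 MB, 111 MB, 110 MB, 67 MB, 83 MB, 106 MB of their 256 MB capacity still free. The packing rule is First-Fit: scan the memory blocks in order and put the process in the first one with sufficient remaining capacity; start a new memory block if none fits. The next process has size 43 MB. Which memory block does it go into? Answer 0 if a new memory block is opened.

Memory blocks with room: memory block 3 (75 MB), memory block 4 (116 MB), memory block 5 (125 MB), memory block 6 (111 MB), memory block 7 (110 MB), memory block 8 (67 MB), memory block 9 (83 MB), memory block 10 (106 MB).
The first with room is memory block 3.

3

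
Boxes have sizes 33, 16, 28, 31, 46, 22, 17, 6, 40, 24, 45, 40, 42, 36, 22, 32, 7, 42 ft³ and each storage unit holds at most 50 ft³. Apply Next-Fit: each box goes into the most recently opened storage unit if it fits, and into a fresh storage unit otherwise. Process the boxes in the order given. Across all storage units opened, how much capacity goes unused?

storage unit 1: place 33 ft³, 17 ft³ left
storage unit 1: place 16 ft³, 1 ft³ left
storage unit 2: place 28 ft³, 22 ft³ left
storage unit 3: place 31 ft³, 19 ft³ left
storage unit 4: place 46 ft³, 4 ft³ left
storage unit 5: place 22 ft³, 28 ft³ left
storage unit 5: place 17 ft³, 11 ft³ left
storage unit 5: place 6 ft³, 5 ft³ left
storage unit 6: place 40 ft³, 10 ft³ left
storage unit 7: place 24 ft³, 26 ft³ left
storage unit 8: place 45 ft³, 5 ft³ left
storage unit 9: place 40 ft³, 10 ft³ left
storage unit 10: place 42 ft³, 8 ft³ left
storage unit 11: place 36 ft³, 14 ft³ left
storage unit 12: place 22 ft³, 28 ft³ left
storage unit 13: place 32 ft³, 18 ft³ left
storage unit 13: place 7 ft³, 11 ft³ left
storage unit 14: place 42 ft³, 8 ft³ left
14 storage units × 50 ft³ = 700 ft³; used 529 ft³; unused 171 ft³.

171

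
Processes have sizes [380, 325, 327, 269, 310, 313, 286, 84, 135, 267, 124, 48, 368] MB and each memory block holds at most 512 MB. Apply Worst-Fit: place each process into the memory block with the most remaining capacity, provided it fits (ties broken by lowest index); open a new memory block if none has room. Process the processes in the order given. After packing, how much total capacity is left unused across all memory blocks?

380 MB → memory block 1 (remaining 132 MB)
325 MB → memory block 2 (remaining 187 MB)
327 MB → memory block 3 (remaining 185 MB)
269 MB → memory block 4 (remaining 243 MB)
310 MB → memory block 5 (remaining 202 MB)
313 MB → memory block 6 (remaining 199 MB)
286 MB → memory block 7 (remaining 226 MB)
84 MB → memory block 4 (remaining 159 MB)
135 MB → memory block 7 (remaining 91 MB)
267 MB → memory block 8 (remaining 245 MB)
124 MB → memory block 8 (remaining 121 MB)
48 MB → memory block 5 (remaining 154 MB)
368 MB → memory block 9 (remaining 144 MB)
9 memory blocks × 512 MB = 4608 MB; used 3236 MB; unused 1372 MB.

1372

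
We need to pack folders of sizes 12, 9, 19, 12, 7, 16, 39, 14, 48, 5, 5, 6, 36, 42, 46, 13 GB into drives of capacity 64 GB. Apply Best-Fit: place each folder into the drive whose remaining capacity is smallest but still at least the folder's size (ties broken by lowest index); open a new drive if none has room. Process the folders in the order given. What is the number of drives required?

6 drives

drive 1: place 12 GB, 52 GB left
drive 1: place 9 GB, 43 GB left
drive 1: place 19 GB, 24 GB left
drive 1: place 12 GB, 12 GB left
drive 1: place 7 GB, 5 GB left
drive 2: place 16 GB, 48 GB left
drive 2: place 39 GB, 9 GB left
drive 3: place 14 GB, 50 GB left
drive 3: place 48 GB, 2 GB left
drive 1: place 5 GB, 0 GB left
drive 2: place 5 GB, 4 GB left
drive 4: place 6 GB, 58 GB left
drive 4: place 36 GB, 22 GB left
drive 5: place 42 GB, 22 GB left
drive 6: place 46 GB, 18 GB left
drive 6: place 13 GB, 5 GB left
Final drives: [12,9,19,12,7,5] [16,39,5] [14,48] [6,36] [42] [46,13].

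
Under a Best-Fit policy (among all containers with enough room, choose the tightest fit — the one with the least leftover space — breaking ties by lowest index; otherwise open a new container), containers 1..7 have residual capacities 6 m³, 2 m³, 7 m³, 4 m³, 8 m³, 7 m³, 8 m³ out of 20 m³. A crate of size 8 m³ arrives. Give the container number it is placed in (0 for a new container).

Containers with room: container 5 (8 m³), container 7 (8 m³).
Tightest fit is container 5 with 8 m³ free.

5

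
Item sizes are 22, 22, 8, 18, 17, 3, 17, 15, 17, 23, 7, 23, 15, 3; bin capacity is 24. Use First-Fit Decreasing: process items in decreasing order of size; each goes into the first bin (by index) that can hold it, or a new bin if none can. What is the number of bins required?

10

Sorted descending: 23, 23, 22, 22, 18, 17, 17, 17, 15, 15, 8, 7, 3, 3.
bin 1: place 23, 1 left
bin 2: place 23, 1 left
bin 3: place 22, 2 left
bin 4: place 22, 2 left
bin 5: place 18, 6 left
bin 6: place 17, 7 left
bin 7: place 17, 7 left
bin 8: place 17, 7 left
bin 9: place 15, 9 left
bin 10: place 15, 9 left
bin 9: place 8, 1 left
bin 6: place 7, 0 left
bin 5: place 3, 3 left
bin 5: place 3, 0 left
Final bins: [23] [23] [22] [22] [18,3,3] [17,7] [17] [17] [15,8] [15].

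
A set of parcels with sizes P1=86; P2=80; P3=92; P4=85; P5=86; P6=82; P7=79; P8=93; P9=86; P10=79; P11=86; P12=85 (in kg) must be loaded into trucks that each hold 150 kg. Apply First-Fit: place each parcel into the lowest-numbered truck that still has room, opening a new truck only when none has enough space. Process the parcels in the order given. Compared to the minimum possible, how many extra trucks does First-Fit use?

0

First-Fit: [86] [80] [92] [85] [86] [82] [79] [93] [86] [79] [86] [85] → 12 trucks.
12 parcels exceed 75 kg (half the capacity), and no two of those can share a truck, so at least 12 trucks are needed.
So 12 is already optimal.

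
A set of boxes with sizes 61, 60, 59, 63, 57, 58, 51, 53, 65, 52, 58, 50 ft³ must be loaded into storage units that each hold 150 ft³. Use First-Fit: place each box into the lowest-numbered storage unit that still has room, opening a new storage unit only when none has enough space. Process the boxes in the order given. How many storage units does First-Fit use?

61 ft³ → storage unit 1 (remaining 89 ft³)
60 ft³ → storage unit 1 (remaining 29 ft³)
59 ft³ → storage unit 2 (remaining 91 ft³)
63 ft³ → storage unit 2 (remaining 28 ft³)
57 ft³ → storage unit 3 (remaining 93 ft³)
58 ft³ → storage unit 3 (remaining 35 ft³)
51 ft³ → storage unit 4 (remaining 99 ft³)
53 ft³ → storage unit 4 (remaining 46 ft³)
65 ft³ → storage unit 5 (remaining 85 ft³)
52 ft³ → storage unit 5 (remaining 33 ft³)
58 ft³ → storage unit 6 (remaining 92 ft³)
50 ft³ → storage unit 6 (remaining 42 ft³)

6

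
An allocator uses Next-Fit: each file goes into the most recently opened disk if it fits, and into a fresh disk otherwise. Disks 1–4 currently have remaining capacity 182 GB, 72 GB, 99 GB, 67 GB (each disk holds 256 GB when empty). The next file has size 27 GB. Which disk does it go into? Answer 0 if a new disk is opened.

4

Next-Fit only looks at disk 4, which has 67 GB free.
27 GB fits there.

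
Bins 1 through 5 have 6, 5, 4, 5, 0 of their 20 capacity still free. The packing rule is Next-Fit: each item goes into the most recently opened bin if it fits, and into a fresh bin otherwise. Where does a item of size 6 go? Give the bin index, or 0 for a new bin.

0

Next-Fit only looks at bin 5, which has 0 free.
6 does not fit, so a new bin is opened.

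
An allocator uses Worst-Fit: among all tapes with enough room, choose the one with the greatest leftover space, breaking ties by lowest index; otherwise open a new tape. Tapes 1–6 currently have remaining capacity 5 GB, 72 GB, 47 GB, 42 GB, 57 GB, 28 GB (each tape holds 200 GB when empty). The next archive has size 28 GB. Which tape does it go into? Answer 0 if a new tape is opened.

2

Tapes with room: tape 2 (72 GB), tape 3 (47 GB), tape 4 (42 GB), tape 5 (57 GB), tape 6 (28 GB).
Most room is tape 2 with 72 GB free.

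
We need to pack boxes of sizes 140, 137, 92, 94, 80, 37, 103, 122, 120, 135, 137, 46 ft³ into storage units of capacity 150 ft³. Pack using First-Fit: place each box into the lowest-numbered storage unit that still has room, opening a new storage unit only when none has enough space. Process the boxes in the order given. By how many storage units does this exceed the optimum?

0

First-Fit: [140] [137] [92,37] [94,46] [80] [103] [122] [120] [135] [137] → 10 storage units.
10 boxes exceed 75 ft³ (half the capacity), and no two of those can share a storage unit, so at least 10 storage units are needed.
So 10 is already optimal.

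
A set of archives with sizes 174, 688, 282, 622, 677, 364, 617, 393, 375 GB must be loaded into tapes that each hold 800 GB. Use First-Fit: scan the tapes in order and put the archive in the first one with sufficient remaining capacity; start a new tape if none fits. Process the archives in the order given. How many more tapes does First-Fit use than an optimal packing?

1

First-Fit: [174,282] [688] [622] [677] [364,393] [617] [375] → 7 tapes.
Total size 4192 GB; any packing needs at least ⌈4192/800⌉ = 6 tapes.
An optimal packing achieves that bound: [688] [677] [622,174] [617] [393,375] [364,282] → 6 tapes.
Excess: 7 − 6 = 1.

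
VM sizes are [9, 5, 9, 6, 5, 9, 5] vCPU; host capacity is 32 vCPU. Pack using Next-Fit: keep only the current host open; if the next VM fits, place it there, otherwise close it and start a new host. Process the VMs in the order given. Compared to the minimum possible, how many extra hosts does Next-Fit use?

0

Next-Fit: [9,5,9,6] [5,9,5] → 2 hosts.
Total size 48 vCPU; any packing needs at least ⌈48/32⌉ = 2 hosts.
So 2 is already optimal.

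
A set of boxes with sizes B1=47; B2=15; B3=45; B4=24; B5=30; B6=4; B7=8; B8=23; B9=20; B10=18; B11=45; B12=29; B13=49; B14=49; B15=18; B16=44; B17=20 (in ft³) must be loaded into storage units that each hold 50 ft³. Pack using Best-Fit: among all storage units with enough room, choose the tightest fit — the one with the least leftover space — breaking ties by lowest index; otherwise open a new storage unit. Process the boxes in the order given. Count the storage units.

11 storage units

storage unit 1: place B1 (47 ft³), 3 ft³ left
storage unit 2: place B2 (15 ft³), 35 ft³ left
storage unit 3: place B3 (45 ft³), 5 ft³ left
storage unit 2: place B4 (24 ft³), 11 ft³ left
storage unit 4: place B5 (30 ft³), 20 ft³ left
storage unit 3: place B6 (4 ft³), 1 ft³ left
storage unit 2: place B7 (8 ft³), 3 ft³ left
storage unit 5: place B8 (23 ft³), 27 ft³ left
storage unit 4: place B9 (20 ft³), 0 ft³ left
storage unit 5: place B10 (18 ft³), 9 ft³ left
storage unit 6: place B11 (45 ft³), 5 ft³ left
storage unit 7: place B12 (29 ft³), 21 ft³ left
storage unit 8: place B13 (49 ft³), 1 ft³ left
storage unit 9: place B14 (49 ft³), 1 ft³ left
storage unit 7: place B15 (18 ft³), 3 ft³ left
storage unit 10: place B16 (44 ft³), 6 ft³ left
storage unit 11: place B17 (20 ft³), 30 ft³ left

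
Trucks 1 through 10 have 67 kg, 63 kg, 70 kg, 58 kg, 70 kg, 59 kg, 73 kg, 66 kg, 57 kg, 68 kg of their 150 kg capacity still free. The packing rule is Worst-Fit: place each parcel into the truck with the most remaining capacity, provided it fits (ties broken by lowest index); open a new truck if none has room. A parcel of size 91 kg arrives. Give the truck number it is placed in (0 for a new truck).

0

No truck has ≥ 91 kg free, so a new truck is opened.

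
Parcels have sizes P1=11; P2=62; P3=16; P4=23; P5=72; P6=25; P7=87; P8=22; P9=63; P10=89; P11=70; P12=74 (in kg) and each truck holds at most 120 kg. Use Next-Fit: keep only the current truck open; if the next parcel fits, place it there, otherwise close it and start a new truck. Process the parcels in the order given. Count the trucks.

P1 (11 kg) → truck 1 (remaining 109 kg)
P2 (62 kg) → truck 1 (remaining 47 kg)
P3 (16 kg) → truck 1 (remaining 31 kg)
P4 (23 kg) → truck 1 (remaining 8 kg)
P5 (72 kg) → truck 2 (remaining 48 kg)
P6 (25 kg) → truck 2 (remaining 23 kg)
P7 (87 kg) → truck 3 (remaining 33 kg)
P8 (22 kg) → truck 3 (remaining 11 kg)
P9 (63 kg) → truck 4 (remaining 57 kg)
P10 (89 kg) → truck 5 (remaining 31 kg)
P11 (70 kg) → truck 6 (remaining 50 kg)
P12 (74 kg) → truck 7 (remaining 46 kg)
Final trucks: [11,62,16,23] [72,25] [87,22] [63] [89] [70] [74].

7 trucks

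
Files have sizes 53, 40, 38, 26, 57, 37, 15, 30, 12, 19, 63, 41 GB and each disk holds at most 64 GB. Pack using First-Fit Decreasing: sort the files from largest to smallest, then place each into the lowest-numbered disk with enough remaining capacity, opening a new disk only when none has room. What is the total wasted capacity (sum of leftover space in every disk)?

Sorted descending: 63, 57, 53, 41, 40, 38, 37, 30, 26, 19, 15, 12.
disk 1: place 63 GB, 1 GB left
disk 2: place 57 GB, 7 GB left
disk 3: place 53 GB, 11 GB left
disk 4: place 41 GB, 23 GB left
disk 5: place 40 GB, 24 GB left
disk 6: place 38 GB, 26 GB left
disk 7: place 37 GB, 27 GB left
disk 8: place 30 GB, 34 GB left
disk 6: place 26 GB, 0 GB left
disk 4: place 19 GB, 4 GB left
disk 5: place 15 GB, 9 GB left
disk 7: place 12 GB, 15 GB left
8 disks × 64 GB = 512 GB; used 431 GB; unused 81 GB.

81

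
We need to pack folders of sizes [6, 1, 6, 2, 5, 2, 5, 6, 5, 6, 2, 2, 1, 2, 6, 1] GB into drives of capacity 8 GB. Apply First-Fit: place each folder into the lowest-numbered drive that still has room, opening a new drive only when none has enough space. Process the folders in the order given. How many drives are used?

6 GB → drive 1 (remaining 2 GB)
1 GB → drive 1 (remaining 1 GB)
6 GB → drive 2 (remaining 2 GB)
2 GB → drive 2 (remaining 0 GB)
5 GB → drive 3 (remaining 3 GB)
2 GB → drive 3 (remaining 1 GB)
5 GB → drive 4 (remaining 3 GB)
6 GB → drive 5 (remaining 2 GB)
5 GB → drive 6 (remaining 3 GB)
6 GB → drive 7 (remaining 2 GB)
2 GB → drive 4 (remaining 1 GB)
2 GB → drive 5 (remaining 0 GB)
1 GB → drive 1 (remaining 0 GB)
2 GB → drive 6 (remaining 1 GB)
6 GB → drive 8 (remaining 2 GB)
1 GB → drive 3 (remaining 0 GB)

8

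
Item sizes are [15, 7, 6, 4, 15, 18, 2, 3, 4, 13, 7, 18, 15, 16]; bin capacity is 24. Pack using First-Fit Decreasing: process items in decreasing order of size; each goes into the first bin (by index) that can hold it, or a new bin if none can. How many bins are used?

7

Sorted descending: 18, 18, 16, 15, 15, 15, 13, 7, 7, 6, 4, 4, 3, 2.
18 → bin 1 (remaining 6)
18 → bin 2 (remaining 6)
16 → bin 3 (remaining 8)
15 → bin 4 (remaining 9)
15 → bin 5 (remaining 9)
15 → bin 6 (remaining 9)
13 → bin 7 (remaining 11)
7 → bin 3 (remaining 1)
7 → bin 4 (remaining 2)
6 → bin 1 (remaining 0)
4 → bin 2 (remaining 2)
4 → bin 5 (remaining 5)
3 → bin 5 (remaining 2)
2 → bin 2 (remaining 0)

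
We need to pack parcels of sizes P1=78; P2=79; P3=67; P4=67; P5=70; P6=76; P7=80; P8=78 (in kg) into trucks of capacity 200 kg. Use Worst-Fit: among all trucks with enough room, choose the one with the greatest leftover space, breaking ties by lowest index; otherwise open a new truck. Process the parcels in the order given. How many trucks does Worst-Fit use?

Put P1 (78 kg) in truck 1; 122 kg remain.
Put P2 (79 kg) in truck 1; 43 kg remain.
Put P3 (67 kg) in truck 2; 133 kg remain.
Put P4 (67 kg) in truck 2; 66 kg remain.
Put P5 (70 kg) in truck 3; 130 kg remain.
Put P6 (76 kg) in truck 3; 54 kg remain.
Put P7 (80 kg) in truck 4; 120 kg remain.
Put P8 (78 kg) in truck 4; 42 kg remain.

4 trucks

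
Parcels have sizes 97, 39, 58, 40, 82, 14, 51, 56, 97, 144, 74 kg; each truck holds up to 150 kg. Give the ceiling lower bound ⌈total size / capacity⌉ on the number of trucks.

6

Total size = 97 + 39 + 58 + 40 + 82 + 14 + 51 + 56 + 97 + 144 + 74 = 752 kg.
⌈752 / 150⌉ = 6.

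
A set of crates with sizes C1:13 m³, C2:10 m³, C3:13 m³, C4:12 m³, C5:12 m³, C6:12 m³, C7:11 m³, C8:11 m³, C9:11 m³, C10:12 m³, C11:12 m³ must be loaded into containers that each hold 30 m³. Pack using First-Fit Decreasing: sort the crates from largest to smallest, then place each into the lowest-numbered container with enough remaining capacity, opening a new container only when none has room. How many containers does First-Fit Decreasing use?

6

Sorted descending: 13, 13, 12, 12, 12, 12, 12, 11, 11, 11, 10.
container 1: place 13 m³, 17 m³ left
container 1: place 13 m³, 4 m³ left
container 2: place 12 m³, 18 m³ left
container 2: place 12 m³, 6 m³ left
container 3: place 12 m³, 18 m³ left
container 3: place 12 m³, 6 m³ left
container 4: place 12 m³, 18 m³ left
container 4: place 11 m³, 7 m³ left
container 5: place 11 m³, 19 m³ left
container 5: place 11 m³, 8 m³ left
container 6: place 10 m³, 20 m³ left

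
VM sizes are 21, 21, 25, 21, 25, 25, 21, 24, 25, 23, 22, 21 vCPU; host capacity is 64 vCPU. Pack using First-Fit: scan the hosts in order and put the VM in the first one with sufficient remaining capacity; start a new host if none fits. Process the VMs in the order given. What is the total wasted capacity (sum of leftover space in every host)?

110

host 1: place 21 vCPU, 43 vCPU left
host 1: place 21 vCPU, 22 vCPU left
host 2: place 25 vCPU, 39 vCPU left
host 1: place 21 vCPU, 1 vCPU left
host 2: place 25 vCPU, 14 vCPU left
host 3: place 25 vCPU, 39 vCPU left
host 3: place 21 vCPU, 18 vCPU left
host 4: place 24 vCPU, 40 vCPU left
host 4: place 25 vCPU, 15 vCPU left
host 5: place 23 vCPU, 41 vCPU left
host 5: place 22 vCPU, 19 vCPU left
host 6: place 21 vCPU, 43 vCPU left
6 hosts × 64 vCPU = 384 vCPU; used 274 vCPU; unused 110 vCPU.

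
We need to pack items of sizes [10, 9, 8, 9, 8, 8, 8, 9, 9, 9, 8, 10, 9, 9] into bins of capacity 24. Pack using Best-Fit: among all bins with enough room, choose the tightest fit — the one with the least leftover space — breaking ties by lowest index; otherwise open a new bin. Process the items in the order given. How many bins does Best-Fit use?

7 bins

Put 10 in bin 1; 14 remain.
Put 9 in bin 1; 5 remain.
Put 8 in bin 2; 16 remain.
Put 9 in bin 2; 7 remain.
Put 8 in bin 3; 16 remain.
Put 8 in bin 3; 8 remain.
Put 8 in bin 3; 0 remain.
Put 9 in bin 4; 15 remain.
Put 9 in bin 4; 6 remain.
Put 9 in bin 5; 15 remain.
Put 8 in bin 5; 7 remain.
Put 10 in bin 6; 14 remain.
Put 9 in bin 6; 5 remain.
Put 9 in bin 7; 15 remain.
Final bins: [10,9] [8,9] [8,8,8] [9,9] [9,8] [10,9] [9].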